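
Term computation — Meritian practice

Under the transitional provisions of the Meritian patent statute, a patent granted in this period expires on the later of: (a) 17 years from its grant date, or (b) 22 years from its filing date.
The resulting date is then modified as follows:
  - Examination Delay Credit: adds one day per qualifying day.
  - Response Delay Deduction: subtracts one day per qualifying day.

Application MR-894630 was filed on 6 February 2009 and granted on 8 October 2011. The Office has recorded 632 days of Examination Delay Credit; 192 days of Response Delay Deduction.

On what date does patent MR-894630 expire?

April 21, 2032

(a) grant + 17 years → 8 October 2028.
(b) filing + 22 years → 6 February 2031.
Later of the two: 6 February 2031.
Examination Delay Credit: +632 days → 30 October 2032.
Response Delay Deduction: −192 days → 21 April 2032.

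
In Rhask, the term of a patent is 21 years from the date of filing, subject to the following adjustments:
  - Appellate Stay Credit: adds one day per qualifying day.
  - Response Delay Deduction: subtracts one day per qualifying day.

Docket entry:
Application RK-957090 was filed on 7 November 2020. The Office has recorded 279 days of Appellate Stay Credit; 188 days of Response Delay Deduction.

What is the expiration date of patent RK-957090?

Base term: filing date + 21 years → 7 November 2041.
Appellate Stay Credit: +279 days → 13 August 2042.
Response Delay Deduction: −188 days → 6 February 2042.

February 6, 2042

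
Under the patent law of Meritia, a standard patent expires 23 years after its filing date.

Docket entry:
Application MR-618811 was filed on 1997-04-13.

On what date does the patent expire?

Filing date + 23 years → 13 April 2020.

April 13, 2020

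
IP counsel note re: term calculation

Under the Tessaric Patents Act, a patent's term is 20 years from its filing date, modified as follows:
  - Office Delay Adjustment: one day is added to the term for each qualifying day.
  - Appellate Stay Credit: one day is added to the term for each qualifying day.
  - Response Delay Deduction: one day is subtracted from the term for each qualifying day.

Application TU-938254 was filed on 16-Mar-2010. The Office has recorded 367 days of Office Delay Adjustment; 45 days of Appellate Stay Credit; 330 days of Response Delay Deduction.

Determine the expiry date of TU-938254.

Base term: filing date + 20 years → 16 March 2030.
Office Delay Adjustment: +367 days → 18 March 2031.
Appellate Stay Credit: +45 days → 2 May 2031.
Response Delay Deduction: −330 days → 6 June 2030.

2030-06-06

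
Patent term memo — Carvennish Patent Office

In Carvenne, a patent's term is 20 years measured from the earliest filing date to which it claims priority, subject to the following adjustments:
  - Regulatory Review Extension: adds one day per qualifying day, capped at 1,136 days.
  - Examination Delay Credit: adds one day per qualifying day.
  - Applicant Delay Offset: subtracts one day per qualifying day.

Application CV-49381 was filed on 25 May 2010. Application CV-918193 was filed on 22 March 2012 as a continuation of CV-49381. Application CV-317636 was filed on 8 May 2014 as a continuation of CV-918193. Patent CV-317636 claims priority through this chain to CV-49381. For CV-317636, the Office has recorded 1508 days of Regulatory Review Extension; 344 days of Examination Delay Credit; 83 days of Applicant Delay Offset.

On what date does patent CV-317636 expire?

2034-03-22

Earliest priority filing: 25 May 2010.
Base term: 25 May 2010 + 20 years → 25 May 2030.
Regulatory Review Extension: 1508 days claimed exceeds the 1136-day cap, so +1136 days → 4 July 2033.
Examination Delay Credit: +344 days → 13 June 2034.
Applicant Delay Offset: −83 days → 22 March 2034.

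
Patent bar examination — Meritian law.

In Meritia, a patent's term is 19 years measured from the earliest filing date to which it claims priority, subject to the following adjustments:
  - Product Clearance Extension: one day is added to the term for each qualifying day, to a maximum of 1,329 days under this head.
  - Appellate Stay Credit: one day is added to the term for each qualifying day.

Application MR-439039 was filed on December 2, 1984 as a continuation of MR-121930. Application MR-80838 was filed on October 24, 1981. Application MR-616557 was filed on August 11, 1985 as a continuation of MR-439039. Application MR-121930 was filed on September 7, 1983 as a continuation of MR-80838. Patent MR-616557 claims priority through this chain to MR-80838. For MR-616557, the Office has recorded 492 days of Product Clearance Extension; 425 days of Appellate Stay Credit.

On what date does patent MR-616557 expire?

Earliest priority filing: 24 October 1981.
Base term: 24 October 1981 + 19 years → 24 October 2000.
Product Clearance Extension: 492 days (within the 1329-day cap) → +492 days → 28 February 2002.
Appellate Stay Credit: +425 days → 29 April 2003.

April 29, 2003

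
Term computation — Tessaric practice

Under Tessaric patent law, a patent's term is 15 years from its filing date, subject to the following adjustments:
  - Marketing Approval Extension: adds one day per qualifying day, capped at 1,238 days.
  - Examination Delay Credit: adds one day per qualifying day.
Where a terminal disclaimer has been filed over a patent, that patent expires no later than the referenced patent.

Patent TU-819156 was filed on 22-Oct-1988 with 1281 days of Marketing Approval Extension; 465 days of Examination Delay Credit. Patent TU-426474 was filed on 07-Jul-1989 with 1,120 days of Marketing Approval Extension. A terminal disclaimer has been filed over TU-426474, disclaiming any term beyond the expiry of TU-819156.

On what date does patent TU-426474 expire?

2007-08-01

Natural term of TU-426474:
  Base: filing + 15 years → 7 July 2004.
  Marketing Approval Extension: 1120 days (within the 1238-day cap) → +1120 days → 1 August 2007.
Expiry of referenced patent TU-819156:
  Base: filing + 15 years → 22 October 2003.
  Marketing Approval Extension: 1281 days claimed exceeds the 1238-day cap, so +1238 days → 13 March 2007.
  Examination Delay Credit: +465 days → 20 June 2008.
Terminal disclaimer: TU-426474 expires on the earlier of 1 August 2007 and 20 June 2008.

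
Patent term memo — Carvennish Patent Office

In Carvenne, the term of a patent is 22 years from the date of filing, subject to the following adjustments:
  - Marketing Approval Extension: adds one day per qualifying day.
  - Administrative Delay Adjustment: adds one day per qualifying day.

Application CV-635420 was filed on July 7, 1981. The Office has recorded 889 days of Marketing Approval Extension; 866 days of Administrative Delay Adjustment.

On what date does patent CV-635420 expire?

April 26, 2008

Base term: filing date + 22 years → 7 July 2003.
Marketing Approval Extension: +889 days → 12 December 2005.
Administrative Delay Adjustment: +866 days → 26 April 2008.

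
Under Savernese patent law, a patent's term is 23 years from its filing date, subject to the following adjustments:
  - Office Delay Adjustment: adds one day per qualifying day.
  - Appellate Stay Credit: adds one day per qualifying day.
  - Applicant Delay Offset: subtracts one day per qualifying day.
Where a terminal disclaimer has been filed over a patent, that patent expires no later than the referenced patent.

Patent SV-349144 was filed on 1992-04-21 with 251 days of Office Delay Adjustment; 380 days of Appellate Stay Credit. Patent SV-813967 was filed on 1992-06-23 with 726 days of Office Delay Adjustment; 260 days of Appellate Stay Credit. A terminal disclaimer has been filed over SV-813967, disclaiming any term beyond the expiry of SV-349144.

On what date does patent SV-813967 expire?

Natural term of SV-813967:
  Base: filing + 23 years → 23 June 2015.
  Office Delay Adjustment: +726 days → 18 June 2017.
  Appellate Stay Credit: +260 days → 5 March 2018.
Expiry of referenced patent SV-349144:
  Base: filing + 23 years → 21 April 2015.
  Office Delay Adjustment: +251 days → 28 December 2015.
  Appellate Stay Credit: +380 days → 11 January 2017.
Terminal disclaimer: SV-813967 expires on the earlier of 5 March 2018 and 11 January 2017.

January 11, 2017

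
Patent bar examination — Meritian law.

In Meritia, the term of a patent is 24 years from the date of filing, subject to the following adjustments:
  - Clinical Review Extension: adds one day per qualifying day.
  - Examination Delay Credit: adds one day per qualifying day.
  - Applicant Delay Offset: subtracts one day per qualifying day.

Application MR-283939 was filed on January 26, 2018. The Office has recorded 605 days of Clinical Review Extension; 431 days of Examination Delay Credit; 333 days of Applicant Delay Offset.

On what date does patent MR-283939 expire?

2043-12-30

Base term: filing date + 24 years → 26 January 2042.
Clinical Review Extension: +605 days → 23 September 2043.
Examination Delay Credit: +431 days → 27 November 2044.
Applicant Delay Offset: −333 days → 30 December 2043.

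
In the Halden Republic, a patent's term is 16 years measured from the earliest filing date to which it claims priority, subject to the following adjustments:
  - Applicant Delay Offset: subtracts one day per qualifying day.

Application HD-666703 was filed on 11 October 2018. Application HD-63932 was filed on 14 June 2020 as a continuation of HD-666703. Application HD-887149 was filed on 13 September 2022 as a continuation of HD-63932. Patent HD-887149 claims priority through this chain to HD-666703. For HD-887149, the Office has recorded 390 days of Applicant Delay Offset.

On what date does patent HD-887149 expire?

2033-09-16

Earliest priority filing: 11 October 2018.
Base term: 11 October 2018 + 16 years → 11 October 2034.
Applicant Delay Offset: −390 days → 16 September 2033.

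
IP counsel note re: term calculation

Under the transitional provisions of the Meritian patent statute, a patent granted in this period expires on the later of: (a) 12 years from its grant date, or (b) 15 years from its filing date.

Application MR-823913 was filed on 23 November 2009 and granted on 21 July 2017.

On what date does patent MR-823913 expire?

(a) grant + 12 years → 21 July 2029.
(b) filing + 15 years → 23 November 2024.
Later of the two: 21 July 2029.

2029-07-21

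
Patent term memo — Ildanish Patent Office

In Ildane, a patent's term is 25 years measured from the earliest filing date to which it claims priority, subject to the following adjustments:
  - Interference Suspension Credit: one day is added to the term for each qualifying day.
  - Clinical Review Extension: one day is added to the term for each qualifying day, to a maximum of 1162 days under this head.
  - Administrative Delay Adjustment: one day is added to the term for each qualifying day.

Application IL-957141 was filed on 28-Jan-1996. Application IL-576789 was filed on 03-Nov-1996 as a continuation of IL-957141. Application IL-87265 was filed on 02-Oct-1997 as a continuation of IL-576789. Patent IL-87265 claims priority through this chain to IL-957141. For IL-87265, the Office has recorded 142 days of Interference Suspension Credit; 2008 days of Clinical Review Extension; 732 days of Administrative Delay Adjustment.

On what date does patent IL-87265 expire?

Earliest priority filing: 28 January 1996.
Base term: 28 January 1996 + 25 years → 28 January 2021.
Interference Suspension Credit: +142 days → 19 June 2021.
Clinical Review Extension: 2008 days claimed exceeds the 1162-day cap, so +1162 days → 24 August 2024.
Administrative Delay Adjustment: +732 days → 26 August 2026.

2026-08-26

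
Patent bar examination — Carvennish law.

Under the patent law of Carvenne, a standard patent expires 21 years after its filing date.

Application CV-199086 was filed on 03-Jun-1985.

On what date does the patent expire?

Filing date + 21 years → 3 June 2006.

June 3, 2006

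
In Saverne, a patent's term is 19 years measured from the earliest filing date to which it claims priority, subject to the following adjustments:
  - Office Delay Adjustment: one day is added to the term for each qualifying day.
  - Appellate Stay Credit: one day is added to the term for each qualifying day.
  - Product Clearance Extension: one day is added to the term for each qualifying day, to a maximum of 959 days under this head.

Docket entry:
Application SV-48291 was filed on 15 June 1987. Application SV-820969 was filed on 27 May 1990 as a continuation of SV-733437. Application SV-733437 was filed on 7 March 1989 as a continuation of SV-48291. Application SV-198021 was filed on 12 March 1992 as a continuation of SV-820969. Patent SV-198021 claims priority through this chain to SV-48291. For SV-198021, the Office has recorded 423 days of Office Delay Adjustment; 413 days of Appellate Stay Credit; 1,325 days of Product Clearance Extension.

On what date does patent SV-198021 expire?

May 15, 2011

Earliest priority filing: 15 June 1987.
Base term: 15 June 1987 + 19 years → 15 June 2006.
Office Delay Adjustment: +423 days → 12 August 2007.
Appellate Stay Credit: +413 days → 28 September 2008.
Product Clearance Extension: 1325 days claimed exceeds the 959-day cap, so +959 days → 15 May 2011.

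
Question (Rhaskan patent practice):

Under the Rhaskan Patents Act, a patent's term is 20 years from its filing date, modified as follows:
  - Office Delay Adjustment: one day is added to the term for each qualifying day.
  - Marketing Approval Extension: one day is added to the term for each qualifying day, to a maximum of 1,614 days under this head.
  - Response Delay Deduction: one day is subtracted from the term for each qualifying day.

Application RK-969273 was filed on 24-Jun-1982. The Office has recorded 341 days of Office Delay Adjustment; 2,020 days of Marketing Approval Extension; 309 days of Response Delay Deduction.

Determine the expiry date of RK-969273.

2006-12-26

Base term: filing date + 20 years → 24 June 2002.
Office Delay Adjustment: +341 days → 31 May 2003.
Marketing Approval Extension: 2020 days claimed exceeds the 1614-day cap, so +1614 days → 31 October 2007.
Response Delay Deduction: −309 days → 26 December 2006.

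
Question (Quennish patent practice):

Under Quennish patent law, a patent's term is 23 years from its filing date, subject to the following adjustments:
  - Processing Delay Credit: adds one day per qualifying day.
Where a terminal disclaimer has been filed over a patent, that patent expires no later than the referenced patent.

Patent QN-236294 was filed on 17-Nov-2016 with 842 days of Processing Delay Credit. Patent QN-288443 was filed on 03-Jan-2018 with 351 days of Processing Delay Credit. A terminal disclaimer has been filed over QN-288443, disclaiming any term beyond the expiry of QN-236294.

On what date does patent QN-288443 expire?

December 20, 2041

Natural term of QN-288443:
  Base: filing + 23 years → 3 January 2041.
  Processing Delay Credit: +351 days → 20 December 2041.
Expiry of referenced patent QN-236294:
  Base: filing + 23 years → 17 November 2039.
  Processing Delay Credit: +842 days → 8 March 2042.
Terminal disclaimer: QN-288443 expires on the earlier of 20 December 2041 and 8 March 2042.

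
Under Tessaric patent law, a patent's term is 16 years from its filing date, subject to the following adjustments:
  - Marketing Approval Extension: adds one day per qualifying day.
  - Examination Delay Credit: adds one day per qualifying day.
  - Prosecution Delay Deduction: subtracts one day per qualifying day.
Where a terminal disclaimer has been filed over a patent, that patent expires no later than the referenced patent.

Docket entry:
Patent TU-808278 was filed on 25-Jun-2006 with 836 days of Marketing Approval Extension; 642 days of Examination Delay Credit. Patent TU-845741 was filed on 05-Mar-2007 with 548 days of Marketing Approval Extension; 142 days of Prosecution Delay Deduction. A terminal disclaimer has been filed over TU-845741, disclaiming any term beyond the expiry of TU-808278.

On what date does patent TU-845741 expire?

Natural term of TU-845741:
  Base: filing + 16 years → 5 March 2023.
  Marketing Approval Extension: +548 days → 3 September 2024.
  Prosecution Delay Deduction: −142 days → 14 April 2024.
Expiry of referenced patent TU-808278:
  Base: filing + 16 years → 25 June 2022.
  Marketing Approval Extension: +836 days → 8 October 2024.
  Examination Delay Credit: +642 days → 12 July 2026.
Terminal disclaimer: TU-845741 expires on the earlier of 14 April 2024 and 12 July 2026.

2024-04-14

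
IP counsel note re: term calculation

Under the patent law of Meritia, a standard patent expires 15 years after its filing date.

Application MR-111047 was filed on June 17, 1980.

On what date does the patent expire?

June 17, 1995

Filing date + 15 years → 17 June 1995.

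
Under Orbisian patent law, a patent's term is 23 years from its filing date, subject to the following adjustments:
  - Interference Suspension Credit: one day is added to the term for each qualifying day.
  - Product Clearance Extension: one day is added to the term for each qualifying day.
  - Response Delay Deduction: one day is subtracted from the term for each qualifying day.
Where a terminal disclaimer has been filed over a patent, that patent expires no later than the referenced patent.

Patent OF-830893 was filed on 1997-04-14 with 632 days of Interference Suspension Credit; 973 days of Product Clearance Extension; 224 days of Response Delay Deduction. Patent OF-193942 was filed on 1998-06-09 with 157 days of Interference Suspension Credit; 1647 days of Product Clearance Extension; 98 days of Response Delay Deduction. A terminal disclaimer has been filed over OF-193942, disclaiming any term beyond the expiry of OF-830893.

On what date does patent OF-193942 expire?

2024-01-25

Natural term of OF-193942:
  Base: filing + 23 years → 9 June 2021.
  Interference Suspension Credit: +157 days → 13 November 2021.
  Product Clearance Extension: +1647 days → 18 May 2026.
  Response Delay Deduction: −98 days → 9 February 2026.
Expiry of referenced patent OF-830893:
  Base: filing + 23 years → 14 April 2020.
  Interference Suspension Credit: +632 days → 6 January 2022.
  Product Clearance Extension: +973 days → 5 September 2024.
  Response Delay Deduction: −224 days → 25 January 2024.
Terminal disclaimer: OF-193942 expires on the earlier of 9 February 2026 and 25 January 2024.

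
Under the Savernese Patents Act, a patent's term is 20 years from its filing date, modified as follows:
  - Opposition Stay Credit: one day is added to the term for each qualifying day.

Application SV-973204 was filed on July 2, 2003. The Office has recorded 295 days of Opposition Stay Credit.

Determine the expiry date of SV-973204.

Base term: filing date + 20 years → 2 July 2023.
Opposition Stay Credit: +295 days → 22 April 2024.

April 22, 2024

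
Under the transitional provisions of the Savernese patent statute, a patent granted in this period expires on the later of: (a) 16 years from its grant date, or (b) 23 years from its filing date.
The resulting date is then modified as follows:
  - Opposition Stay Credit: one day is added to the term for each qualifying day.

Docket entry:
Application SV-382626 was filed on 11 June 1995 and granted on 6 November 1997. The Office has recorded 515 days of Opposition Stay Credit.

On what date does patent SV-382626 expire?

November 8, 2019

(a) grant + 16 years → 6 November 2013.
(b) filing + 23 years → 11 June 2018.
Later of the two: 11 June 2018.
Opposition Stay Credit: +515 days → 8 November 2019.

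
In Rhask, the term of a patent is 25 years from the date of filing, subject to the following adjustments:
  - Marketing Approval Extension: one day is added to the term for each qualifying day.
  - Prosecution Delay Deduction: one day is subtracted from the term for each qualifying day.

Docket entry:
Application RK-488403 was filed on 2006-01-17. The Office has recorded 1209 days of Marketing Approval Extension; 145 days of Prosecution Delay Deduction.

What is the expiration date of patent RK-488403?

December 16, 2033

Base term: filing date + 25 years → 17 January 2031.
Marketing Approval Extension: +1209 days → 10 May 2034.
Prosecution Delay Deduction: −145 days → 16 December 2033.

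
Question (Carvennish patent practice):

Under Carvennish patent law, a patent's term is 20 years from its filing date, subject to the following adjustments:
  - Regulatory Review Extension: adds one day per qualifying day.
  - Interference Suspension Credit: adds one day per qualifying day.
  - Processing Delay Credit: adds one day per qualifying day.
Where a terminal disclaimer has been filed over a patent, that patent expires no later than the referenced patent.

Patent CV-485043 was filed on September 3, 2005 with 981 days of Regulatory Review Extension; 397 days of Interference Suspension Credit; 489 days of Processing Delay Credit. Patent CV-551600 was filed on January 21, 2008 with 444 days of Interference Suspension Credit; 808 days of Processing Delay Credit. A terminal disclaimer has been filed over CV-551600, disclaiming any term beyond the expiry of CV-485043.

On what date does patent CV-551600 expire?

October 14, 2030

Natural term of CV-551600:
  Base: filing + 20 years → 21 January 2028.
  Interference Suspension Credit: +444 days → 9 April 2029.
  Processing Delay Credit: +808 days → 26 June 2031.
Expiry of referenced patent CV-485043:
  Base: filing + 20 years → 3 September 2025.
  Regulatory Review Extension: +981 days → 11 May 2028.
  Interference Suspension Credit: +397 days → 12 June 2029.
  Processing Delay Credit: +489 days → 14 October 2030.
Terminal disclaimer: CV-551600 expires on the earlier of 26 June 2031 and 14 October 2030.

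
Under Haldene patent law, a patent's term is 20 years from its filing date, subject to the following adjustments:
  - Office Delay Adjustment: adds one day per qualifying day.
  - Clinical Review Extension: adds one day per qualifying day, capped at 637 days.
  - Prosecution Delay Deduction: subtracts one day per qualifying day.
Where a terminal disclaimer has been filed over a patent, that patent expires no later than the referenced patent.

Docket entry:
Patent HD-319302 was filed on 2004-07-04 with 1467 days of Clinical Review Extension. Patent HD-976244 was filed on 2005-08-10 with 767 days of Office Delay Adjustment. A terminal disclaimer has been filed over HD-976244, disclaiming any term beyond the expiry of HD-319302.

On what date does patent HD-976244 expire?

Natural term of HD-976244:
  Base: filing + 20 years → 10 August 2025.
  Office Delay Adjustment: +767 days → 16 September 2027.
Expiry of referenced patent HD-319302:
  Base: filing + 20 years → 4 July 2024.
  Clinical Review Extension: 1467 days claimed exceeds the 637-day cap, so +637 days → 2 April 2026.
Terminal disclaimer: HD-976244 expires on the earlier of 16 September 2027 and 2 April 2026.

2026-04-02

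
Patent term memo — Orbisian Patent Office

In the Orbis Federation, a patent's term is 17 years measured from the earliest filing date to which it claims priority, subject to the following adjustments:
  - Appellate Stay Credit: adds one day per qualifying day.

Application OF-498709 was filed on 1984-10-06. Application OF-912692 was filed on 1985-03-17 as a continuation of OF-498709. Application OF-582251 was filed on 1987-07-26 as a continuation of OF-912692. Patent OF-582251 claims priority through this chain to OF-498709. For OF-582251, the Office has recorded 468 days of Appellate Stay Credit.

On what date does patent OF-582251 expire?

2003-01-17

Earliest priority filing: 6 October 1984.
Base term: 6 October 1984 + 17 years → 6 October 2001.
Appellate Stay Credit: +468 days → 17 January 2003.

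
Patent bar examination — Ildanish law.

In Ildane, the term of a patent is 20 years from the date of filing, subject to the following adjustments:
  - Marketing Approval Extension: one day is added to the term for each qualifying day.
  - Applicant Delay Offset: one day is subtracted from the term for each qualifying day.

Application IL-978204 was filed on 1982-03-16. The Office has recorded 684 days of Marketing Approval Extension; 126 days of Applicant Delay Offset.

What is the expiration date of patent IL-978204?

Base term: filing date + 20 years → 16 March 2002.
Marketing Approval Extension: +684 days → 29 January 2004.
Applicant Delay Offset: −126 days → 25 September 2003.

September 25, 2003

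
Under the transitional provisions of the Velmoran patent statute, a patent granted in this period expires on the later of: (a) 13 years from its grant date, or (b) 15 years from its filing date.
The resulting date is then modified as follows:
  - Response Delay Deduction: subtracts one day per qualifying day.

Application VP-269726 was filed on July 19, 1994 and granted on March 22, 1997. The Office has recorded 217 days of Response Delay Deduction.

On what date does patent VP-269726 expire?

August 17, 2009

(a) grant + 13 years → 22 March 2010.
(b) filing + 15 years → 19 July 2009.
Later of the two: 22 March 2010.
Response Delay Deduction: −217 days → 17 August 2009.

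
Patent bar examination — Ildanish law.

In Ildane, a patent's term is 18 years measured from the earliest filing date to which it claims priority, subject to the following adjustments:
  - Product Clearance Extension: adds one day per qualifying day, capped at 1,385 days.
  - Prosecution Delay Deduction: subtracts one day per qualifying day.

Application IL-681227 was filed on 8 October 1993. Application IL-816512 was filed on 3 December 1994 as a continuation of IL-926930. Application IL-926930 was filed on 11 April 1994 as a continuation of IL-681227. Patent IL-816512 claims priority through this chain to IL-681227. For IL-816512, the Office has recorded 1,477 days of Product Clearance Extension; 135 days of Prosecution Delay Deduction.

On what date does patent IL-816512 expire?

2015-03-11

Earliest priority filing: 8 October 1993.
Base term: 8 October 1993 + 18 years → 8 October 2011.
Product Clearance Extension: 1477 days claimed exceeds the 1385-day cap, so +1385 days → 24 July 2015.
Prosecution Delay Deduction: −135 days → 11 March 2015.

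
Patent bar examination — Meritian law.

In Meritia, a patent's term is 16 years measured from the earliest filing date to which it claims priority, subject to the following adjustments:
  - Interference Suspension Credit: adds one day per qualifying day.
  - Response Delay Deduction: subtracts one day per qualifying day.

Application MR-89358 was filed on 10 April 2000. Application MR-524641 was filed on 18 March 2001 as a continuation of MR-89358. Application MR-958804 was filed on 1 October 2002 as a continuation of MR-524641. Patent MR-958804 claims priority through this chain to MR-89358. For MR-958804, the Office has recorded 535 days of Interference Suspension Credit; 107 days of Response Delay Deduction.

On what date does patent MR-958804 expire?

2017-06-12

Earliest priority filing: 10 April 2000.
Base term: 10 April 2000 + 16 years → 10 April 2016.
Interference Suspension Credit: +535 days → 27 September 2017.
Response Delay Deduction: −107 days → 12 June 2017.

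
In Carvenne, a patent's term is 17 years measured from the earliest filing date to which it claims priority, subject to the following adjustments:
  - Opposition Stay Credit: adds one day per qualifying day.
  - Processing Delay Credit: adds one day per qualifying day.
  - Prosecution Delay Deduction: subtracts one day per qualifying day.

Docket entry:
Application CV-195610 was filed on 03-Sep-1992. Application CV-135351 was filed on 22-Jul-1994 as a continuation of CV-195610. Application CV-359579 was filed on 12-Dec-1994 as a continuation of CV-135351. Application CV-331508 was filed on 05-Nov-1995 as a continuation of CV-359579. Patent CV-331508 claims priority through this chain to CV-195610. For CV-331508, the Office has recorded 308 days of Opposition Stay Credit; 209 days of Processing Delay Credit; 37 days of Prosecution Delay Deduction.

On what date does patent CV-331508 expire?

2010-12-27

Earliest priority filing: 3 September 1992.
Base term: 3 September 1992 + 17 years → 3 September 2009.
Opposition Stay Credit: +308 days → 8 July 2010.
Processing Delay Credit: +209 days → 2 February 2011.
Prosecution Delay Deduction: −37 days → 27 December 2010.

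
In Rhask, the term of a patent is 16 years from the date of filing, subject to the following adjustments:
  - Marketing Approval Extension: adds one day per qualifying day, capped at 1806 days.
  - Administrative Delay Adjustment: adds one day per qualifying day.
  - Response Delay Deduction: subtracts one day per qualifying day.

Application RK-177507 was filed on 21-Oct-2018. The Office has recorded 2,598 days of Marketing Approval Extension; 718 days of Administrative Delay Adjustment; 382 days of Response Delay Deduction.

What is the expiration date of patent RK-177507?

Base term: filing date + 16 years → 21 October 2034.
Marketing Approval Extension: 2598 days claimed exceeds the 1806-day cap, so +1806 days → 1 October 2039.
Administrative Delay Adjustment: +718 days → 18 September 2041.
Response Delay Deduction: −382 days → 1 September 2040.

September 1, 2040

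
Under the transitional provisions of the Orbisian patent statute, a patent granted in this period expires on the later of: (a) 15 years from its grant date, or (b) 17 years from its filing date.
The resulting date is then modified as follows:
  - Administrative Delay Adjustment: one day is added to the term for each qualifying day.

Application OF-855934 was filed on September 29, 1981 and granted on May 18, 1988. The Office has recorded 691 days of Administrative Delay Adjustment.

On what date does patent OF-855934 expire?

2005-04-08

(a) grant + 15 years → 18 May 2003.
(b) filing + 17 years → 29 September 1998.
Later of the two: 18 May 2003.
Administrative Delay Adjustment: +691 days → 8 April 2005.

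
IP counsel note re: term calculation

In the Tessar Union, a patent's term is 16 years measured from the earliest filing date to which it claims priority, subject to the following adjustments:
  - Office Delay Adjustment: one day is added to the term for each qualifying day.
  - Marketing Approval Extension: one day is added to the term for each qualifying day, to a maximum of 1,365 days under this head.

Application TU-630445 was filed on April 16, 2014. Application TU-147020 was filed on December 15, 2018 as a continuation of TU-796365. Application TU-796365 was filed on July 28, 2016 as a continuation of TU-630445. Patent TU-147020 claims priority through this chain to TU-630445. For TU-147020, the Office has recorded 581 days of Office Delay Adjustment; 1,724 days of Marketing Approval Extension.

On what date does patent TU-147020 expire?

Earliest priority filing: 16 April 2014.
Base term: 16 April 2014 + 16 years → 16 April 2030.
Office Delay Adjustment: +581 days → 18 November 2031.
Marketing Approval Extension: 1724 days claimed exceeds the 1365-day cap, so +1365 days → 14 August 2035.

2035-08-14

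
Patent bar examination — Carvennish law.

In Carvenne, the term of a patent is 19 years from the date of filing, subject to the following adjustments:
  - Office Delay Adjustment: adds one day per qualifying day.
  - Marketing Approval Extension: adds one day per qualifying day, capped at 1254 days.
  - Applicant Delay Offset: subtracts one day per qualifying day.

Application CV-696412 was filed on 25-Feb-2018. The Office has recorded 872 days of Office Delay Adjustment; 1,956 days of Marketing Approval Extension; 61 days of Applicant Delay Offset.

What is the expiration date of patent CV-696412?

Base term: filing date + 19 years → 25 February 2037.
Office Delay Adjustment: +872 days → 17 July 2039.
Marketing Approval Extension: 1956 days claimed exceeds the 1254-day cap, so +1254 days → 22 December 2042.
Applicant Delay Offset: −61 days → 22 October 2042.

2042-10-22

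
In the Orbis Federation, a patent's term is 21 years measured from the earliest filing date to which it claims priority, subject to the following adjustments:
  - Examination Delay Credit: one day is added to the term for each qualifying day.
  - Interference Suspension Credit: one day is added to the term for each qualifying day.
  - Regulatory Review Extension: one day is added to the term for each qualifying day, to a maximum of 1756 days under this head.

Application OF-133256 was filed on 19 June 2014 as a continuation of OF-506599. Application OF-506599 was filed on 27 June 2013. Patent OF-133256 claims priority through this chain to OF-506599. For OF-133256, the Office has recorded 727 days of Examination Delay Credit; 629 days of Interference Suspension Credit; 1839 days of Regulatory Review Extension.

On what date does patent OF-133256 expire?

Earliest priority filing: 27 June 2013.
Base term: 27 June 2013 + 21 years → 27 June 2034.
Examination Delay Credit: +727 days → 23 June 2036.
Interference Suspension Credit: +629 days → 14 March 2038.
Regulatory Review Extension: 1839 days claimed exceeds the 1756-day cap, so +1756 days → 3 January 2043.

2043-01-03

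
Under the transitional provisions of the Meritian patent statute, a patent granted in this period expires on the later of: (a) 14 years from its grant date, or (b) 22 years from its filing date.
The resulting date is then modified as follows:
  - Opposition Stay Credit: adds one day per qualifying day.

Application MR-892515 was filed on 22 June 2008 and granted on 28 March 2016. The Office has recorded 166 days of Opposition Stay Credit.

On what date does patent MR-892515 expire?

December 5, 2030

(a) grant + 14 years → 28 March 2030.
(b) filing + 22 years → 22 June 2030.
Later of the two: 22 June 2030.
Opposition Stay Credit: +166 days → 5 December 2030.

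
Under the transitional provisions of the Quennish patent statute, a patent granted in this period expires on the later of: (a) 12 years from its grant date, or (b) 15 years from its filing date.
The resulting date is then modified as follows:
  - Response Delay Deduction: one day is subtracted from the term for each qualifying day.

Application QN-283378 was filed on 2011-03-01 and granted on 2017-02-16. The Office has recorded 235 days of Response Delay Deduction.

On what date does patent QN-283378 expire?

2028-06-26

(a) grant + 12 years → 16 February 2029.
(b) filing + 15 years → 1 March 2026.
Later of the two: 16 February 2029.
Response Delay Deduction: −235 days → 26 June 2028.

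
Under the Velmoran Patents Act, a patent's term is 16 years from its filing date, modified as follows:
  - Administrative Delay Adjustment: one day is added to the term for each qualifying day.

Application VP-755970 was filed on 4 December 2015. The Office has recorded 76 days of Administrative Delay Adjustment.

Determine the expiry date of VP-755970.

February 18, 2032

Base term: filing date + 16 years → 4 December 2031.
Administrative Delay Adjustment: +76 days → 18 February 2032.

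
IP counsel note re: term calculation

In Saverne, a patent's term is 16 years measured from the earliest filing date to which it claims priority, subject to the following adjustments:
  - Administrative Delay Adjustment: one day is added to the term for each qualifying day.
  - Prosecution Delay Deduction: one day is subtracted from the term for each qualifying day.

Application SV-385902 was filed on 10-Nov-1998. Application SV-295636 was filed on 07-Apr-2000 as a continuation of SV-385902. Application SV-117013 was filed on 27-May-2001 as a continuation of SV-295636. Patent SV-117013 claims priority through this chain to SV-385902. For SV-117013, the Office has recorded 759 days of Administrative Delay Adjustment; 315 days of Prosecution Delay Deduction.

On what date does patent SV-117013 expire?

Earliest priority filing: 10 November 1998.
Base term: 10 November 1998 + 16 years → 10 November 2014.
Administrative Delay Adjustment: +759 days → 8 December 2016.
Prosecution Delay Deduction: −315 days → 28 January 2016.

2016-01-28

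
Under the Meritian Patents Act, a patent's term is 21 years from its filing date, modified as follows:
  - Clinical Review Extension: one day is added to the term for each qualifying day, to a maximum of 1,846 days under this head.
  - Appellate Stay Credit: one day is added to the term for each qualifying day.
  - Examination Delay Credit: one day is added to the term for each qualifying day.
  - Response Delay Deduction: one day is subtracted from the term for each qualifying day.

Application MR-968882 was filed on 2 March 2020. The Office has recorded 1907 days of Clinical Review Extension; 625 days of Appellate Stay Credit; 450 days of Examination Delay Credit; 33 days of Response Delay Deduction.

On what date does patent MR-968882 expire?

Base term: filing date + 21 years → 2 March 2041.
Clinical Review Extension: 1907 days claimed exceeds the 1846-day cap, so +1846 days → 22 March 2046.
Appellate Stay Credit: +625 days → 7 December 2047.
Examination Delay Credit: +450 days → 1 March 2049.
Response Delay Deduction: −33 days → 27 January 2049.

January 27, 2049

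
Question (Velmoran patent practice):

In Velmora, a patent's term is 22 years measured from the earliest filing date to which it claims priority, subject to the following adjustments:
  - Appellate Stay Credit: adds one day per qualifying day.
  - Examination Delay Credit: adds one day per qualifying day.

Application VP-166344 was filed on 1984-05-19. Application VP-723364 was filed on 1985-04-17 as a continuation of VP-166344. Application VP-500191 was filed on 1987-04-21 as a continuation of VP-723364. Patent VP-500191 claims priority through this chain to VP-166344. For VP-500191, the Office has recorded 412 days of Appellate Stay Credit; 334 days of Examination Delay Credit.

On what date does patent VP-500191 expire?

Earliest priority filing: 19 May 1984.
Base term: 19 May 1984 + 22 years → 19 May 2006.
Appellate Stay Credit: +412 days → 5 July 2007.
Examination Delay Credit: +334 days → 3 June 2008.

June 3, 2008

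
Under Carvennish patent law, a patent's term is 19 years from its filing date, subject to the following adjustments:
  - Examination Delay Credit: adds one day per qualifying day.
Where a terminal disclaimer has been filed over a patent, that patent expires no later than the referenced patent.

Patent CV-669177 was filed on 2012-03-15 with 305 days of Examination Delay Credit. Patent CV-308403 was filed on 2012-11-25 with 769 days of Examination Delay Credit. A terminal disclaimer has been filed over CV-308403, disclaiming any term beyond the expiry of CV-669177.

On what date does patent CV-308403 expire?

2032-01-14

Natural term of CV-308403:
  Base: filing + 19 years → 25 November 2031.
  Examination Delay Credit: +769 days → 2 January 2034.
Expiry of referenced patent CV-669177:
  Base: filing + 19 years → 15 March 2031.
  Examination Delay Credit: +305 days → 14 January 2032.
Terminal disclaimer: CV-308403 expires on the earlier of 2 January 2034 and 14 January 2032.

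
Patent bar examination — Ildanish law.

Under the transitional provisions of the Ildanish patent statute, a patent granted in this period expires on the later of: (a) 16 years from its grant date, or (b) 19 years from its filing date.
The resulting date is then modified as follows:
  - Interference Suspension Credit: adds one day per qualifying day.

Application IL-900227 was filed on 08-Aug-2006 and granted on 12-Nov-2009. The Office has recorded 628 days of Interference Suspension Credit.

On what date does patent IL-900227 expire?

(a) grant + 16 years → 12 November 2025.
(b) filing + 19 years → 8 August 2025.
Later of the two: 12 November 2025.
Interference Suspension Credit: +628 days → 2 August 2027.

2027-08-02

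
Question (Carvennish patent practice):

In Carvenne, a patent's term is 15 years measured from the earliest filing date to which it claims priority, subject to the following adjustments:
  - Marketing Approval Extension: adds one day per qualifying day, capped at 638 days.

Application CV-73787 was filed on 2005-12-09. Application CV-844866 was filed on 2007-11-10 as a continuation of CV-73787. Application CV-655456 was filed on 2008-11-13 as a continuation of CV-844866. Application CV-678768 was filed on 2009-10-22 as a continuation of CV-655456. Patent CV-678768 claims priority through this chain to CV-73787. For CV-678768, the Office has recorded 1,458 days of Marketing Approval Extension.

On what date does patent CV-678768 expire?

Earliest priority filing: 9 December 2005.
Base term: 9 December 2005 + 15 years → 9 December 2020.
Marketing Approval Extension: 1458 days claimed exceeds the 638-day cap, so +638 days → 8 September 2022.

2022-09-08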